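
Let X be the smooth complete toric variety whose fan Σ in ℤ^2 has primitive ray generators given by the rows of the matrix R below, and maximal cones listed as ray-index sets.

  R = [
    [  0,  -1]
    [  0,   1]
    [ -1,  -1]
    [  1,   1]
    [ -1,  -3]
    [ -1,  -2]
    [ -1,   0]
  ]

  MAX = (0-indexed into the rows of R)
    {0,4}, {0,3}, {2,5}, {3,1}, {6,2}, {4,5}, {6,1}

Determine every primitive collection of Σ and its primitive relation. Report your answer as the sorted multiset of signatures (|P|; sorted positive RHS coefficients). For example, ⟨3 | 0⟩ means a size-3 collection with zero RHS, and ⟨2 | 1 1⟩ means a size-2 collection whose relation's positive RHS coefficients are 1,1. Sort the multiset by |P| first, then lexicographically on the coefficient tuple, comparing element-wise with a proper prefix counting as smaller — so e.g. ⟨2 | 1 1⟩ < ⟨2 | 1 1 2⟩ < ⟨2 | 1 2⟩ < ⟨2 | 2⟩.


14 minimal non-faces of Δ(Σ) (on 7 rays):

  {0,1}:  v_{0} + v_{1} = 0  →  sig = ⟨2 | 0⟩
  {2,3}:  v_{2} + v_{3} = 0  →  sig = ⟨2 | 0⟩
  {0,2}:  v_{0} + v_{2} = v_{5}  →  sig = ⟨2 | 1⟩
  {0,5}:  v_{0} + v_{5} = v_{4}  →  sig = ⟨2 | 1⟩
  {0,6}:  v_{0} + v_{6} = v_{2}  →  sig = ⟨2 | 1⟩
  {1,2}:  v_{1} + v_{2} = v_{6}  →  sig = ⟨2 | 1⟩
  {1,4}:  v_{1} + v_{4} = v_{5}  →  sig = ⟨2 | 1⟩
  {1,5}:  v_{1} + v_{5} = v_{2}  →  sig = ⟨2 | 1⟩
  {3,5}:  v_{3} + v_{5} = v_{0}  →  sig = ⟨2 | 1⟩
  {3,6}:  v_{3} + v_{6} = v_{1}  →  sig = ⟨2 | 1⟩
  {4,6}:  v_{4} + v_{6} = v_{2} + v_{5}  →  sig = ⟨2 | 1 1⟩
  {2,4}:  v_{2} + v_{4} = 2·v_{5}  →  sig = ⟨2 | 2⟩
  {3,4}:  v_{3} + v_{4} = 2·v_{0}  →  sig = ⟨2 | 2⟩
  {5,6}:  v_{5} + v_{6} = 2·v_{2}  →  sig = ⟨2 | 2⟩

so the primitive-relation signature multiset is
[⟨2 | 0⟩, ⟨2 | 0⟩, ⟨2 | 1⟩, ⟨2 | 1⟩, ⟨2 | 1⟩, ⟨2 | 1⟩, ⟨2 | 1⟩, ⟨2 | 1⟩, ⟨2 | 1⟩, ⟨2 | 1⟩, ⟨2 | 1 1⟩, ⟨2 | 2⟩, ⟨2 | 2⟩, ⟨2 | 2⟩]


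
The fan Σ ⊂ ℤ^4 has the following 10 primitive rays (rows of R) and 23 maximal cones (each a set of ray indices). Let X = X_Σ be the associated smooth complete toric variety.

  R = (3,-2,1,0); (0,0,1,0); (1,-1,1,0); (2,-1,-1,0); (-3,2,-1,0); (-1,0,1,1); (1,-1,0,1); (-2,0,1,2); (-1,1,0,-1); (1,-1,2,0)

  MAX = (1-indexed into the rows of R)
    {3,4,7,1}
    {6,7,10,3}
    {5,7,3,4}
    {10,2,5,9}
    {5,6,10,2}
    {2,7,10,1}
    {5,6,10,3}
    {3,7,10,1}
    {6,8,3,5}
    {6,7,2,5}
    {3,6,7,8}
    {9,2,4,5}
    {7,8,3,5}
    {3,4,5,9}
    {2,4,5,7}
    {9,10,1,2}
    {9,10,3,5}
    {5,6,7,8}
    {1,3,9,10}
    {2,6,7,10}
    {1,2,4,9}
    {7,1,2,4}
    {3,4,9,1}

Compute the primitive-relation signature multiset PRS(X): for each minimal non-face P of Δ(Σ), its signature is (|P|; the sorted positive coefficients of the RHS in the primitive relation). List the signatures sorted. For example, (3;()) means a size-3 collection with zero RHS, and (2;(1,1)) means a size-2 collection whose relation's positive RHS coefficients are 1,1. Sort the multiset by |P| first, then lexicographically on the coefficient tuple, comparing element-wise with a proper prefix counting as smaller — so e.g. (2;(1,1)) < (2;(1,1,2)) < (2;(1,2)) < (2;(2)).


|primitive collections| = 14. Relations:

  {1,5}:  v_{1} + v_{5} = 0  ⇒ sig = (2;())
  {7,9}:  v_{7} + v_{9} = 0  ⇒ sig = (2;())
  {2,3}:  v_{2} + v_{3} = v_{10}  ⇒ sig = (2;(1))
  {4,6}:  v_{4} + v_{6} = v_{7}  ⇒ sig = (2;(1))
  {4,10}:  v_{4} + v_{10} = v_{1}  ⇒ sig = (2;(1))
  {1,6}:  v_{1} + v_{6} = v_{7} + v_{10}  ⇒ sig = (2;(1,1))
  {6,9}:  v_{6} + v_{9} = v_{5} + v_{10}  ⇒ sig = (2;(1,1))
  {1,8}:  v_{1} + v_{8} = v_{3} + v_{6} + v_{7}  ⇒ sig = (2;(1,1,1))
  {8,9}:  v_{8} + v_{9} = v_{3} + v_{5} + v_{6}  ⇒ sig = (2;(1,1,1))
  {4,8}:  v_{4} + v_{8} = v_{3} + v_{5} + 2·v_{7}  ⇒ sig = (2;(1,1,2))
  {8,10}:  v_{8} + v_{10} = v_{3} + 2·v_{6}  ⇒ sig = (2;(1,2))
  {2,8}:  v_{2} + v_{8} = 2·v_{6}  ⇒ sig = (2;(2))
  {5,7,10}:  v_{5} + v_{7} + v_{10} = v_{6}  ⇒ sig = (3;(1))
  {3,5,6,7}:  v_{3} + v_{5} + v_{6} + v_{7} = v_{8}  ⇒ sig = (4;(1))

Sorted signature multiset PRS(X):
    (2;())
    (2;())
    (2;(1))
    (2;(1))
    (2;(1))
    (2;(1,1))
    (2;(1,1))
    (2;(1,1,1))
    (2;(1,1,1))
    (2;(1,1,2))
    (2;(1,2))
    (2;(2))
    (3;(1))
    (4;(1))


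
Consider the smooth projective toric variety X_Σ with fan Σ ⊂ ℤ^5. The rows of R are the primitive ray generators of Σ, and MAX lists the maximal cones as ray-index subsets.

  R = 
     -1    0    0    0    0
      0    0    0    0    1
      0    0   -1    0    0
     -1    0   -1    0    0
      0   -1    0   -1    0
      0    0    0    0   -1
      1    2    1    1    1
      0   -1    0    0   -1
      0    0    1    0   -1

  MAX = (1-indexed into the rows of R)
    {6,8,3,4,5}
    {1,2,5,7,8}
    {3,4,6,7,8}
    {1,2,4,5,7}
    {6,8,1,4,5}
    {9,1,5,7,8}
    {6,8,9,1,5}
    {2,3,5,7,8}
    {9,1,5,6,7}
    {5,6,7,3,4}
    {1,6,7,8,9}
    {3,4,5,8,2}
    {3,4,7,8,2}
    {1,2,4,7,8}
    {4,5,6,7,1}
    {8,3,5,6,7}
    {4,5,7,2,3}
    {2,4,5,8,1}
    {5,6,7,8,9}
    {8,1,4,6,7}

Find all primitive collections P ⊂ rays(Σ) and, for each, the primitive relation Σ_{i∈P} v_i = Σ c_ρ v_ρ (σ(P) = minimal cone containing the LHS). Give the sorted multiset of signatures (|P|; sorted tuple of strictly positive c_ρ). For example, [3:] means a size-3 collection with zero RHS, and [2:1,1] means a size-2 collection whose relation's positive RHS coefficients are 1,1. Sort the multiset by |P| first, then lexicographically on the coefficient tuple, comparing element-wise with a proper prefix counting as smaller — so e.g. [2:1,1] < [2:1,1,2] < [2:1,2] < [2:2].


Primitive collections (7):

  {2,6}:  v_{2} + v_{6} = 0 ; sig = [2:]
  {1,3}:  v_{1} + v_{3} = v_{4} ; sig = [2:1]
  {3,9}:  v_{3} + v_{9} = v_{6} ; sig = [2:1]
  {4,9}:  v_{4} + v_{9} = v_{1} + v_{6} ; sig = [2:1,1]
  {2,9}:  v_{2} + v_{9} = v_{1} + v_{5} + v_{7} + v_{8} ; sig = [2:1,1,1,1]
  {4,5,7,8}:  v_{4} + v_{5} + v_{7} + v_{8} = 0 ; sig = [4:]
  {1,5,6,7,8}:  v_{1} + v_{5} + v_{6} + v_{7} + v_{8} = v_{9} ; sig = [5:1]

Hence PRS(X_Σ) =
    [2:]
    [2:1]
    [2:1]
    [2:1,1]
    [2:1,1,1,1]
    [4:]
    [5:1]


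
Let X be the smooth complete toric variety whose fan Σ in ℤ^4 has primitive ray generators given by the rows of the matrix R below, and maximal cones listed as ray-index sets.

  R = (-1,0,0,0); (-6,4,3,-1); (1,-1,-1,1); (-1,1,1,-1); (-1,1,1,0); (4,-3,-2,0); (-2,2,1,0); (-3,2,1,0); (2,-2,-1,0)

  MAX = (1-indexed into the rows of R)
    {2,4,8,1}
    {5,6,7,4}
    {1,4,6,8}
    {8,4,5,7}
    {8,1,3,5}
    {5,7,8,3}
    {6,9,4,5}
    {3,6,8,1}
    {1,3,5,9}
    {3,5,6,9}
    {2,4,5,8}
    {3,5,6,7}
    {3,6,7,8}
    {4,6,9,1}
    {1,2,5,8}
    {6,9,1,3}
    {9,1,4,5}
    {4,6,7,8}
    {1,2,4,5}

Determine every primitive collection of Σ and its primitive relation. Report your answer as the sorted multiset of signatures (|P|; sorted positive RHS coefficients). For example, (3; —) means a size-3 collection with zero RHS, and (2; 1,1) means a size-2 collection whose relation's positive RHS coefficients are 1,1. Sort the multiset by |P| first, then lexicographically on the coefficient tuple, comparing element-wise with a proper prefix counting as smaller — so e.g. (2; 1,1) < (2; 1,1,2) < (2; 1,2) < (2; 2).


11 minimal non-faces of Δ(Σ) (on 9 rays):

  {3,4}:  v_{3} + v_{4} = 0 — sig = (2; —)
  {7,9}:  v_{7} + v_{9} = 0 — sig = (2; —)
  {1,7}:  v_{1} + v_{7} = v_{8} — sig = (2; 1)
  {8,9}:  v_{8} + v_{9} = v_{1} — sig = (2; 1)
  {2,6}:  v_{2} + v_{6} = v_{1} + v_{4} — sig = (2; 1,1)
  {2,3}:  v_{2} + v_{3} = v_{1} + v_{5} + v_{8} — sig = (2; 1,1,1)
  {2,7}:  v_{2} + v_{7} = v_{4} + v_{5} + 2·v_{8} — sig = (2; 1,1,2)
  {2,9}:  v_{2} + v_{9} = 2·v_{1} + v_{4} + v_{5} — sig = (2; 1,1,2)
  {5,6,8}:  v_{5} + v_{6} + v_{8} = 0 — sig = (3; —)
  {1,5,6}:  v_{1} + v_{5} + v_{6} = v_{9} — sig = (3; 1)
  {1,4,5,8}:  v_{1} + v_{4} + v_{5} + v_{8} = v_{2} — sig = (4; 1)

so the primitive-relation signature multiset is
{ (2; —) ×2,  (2; 1) ×2,  (2; 1,1),  (2; 1,1,1),  (2; 1,1,2) ×2,  (3; —),  (3; 1),  (4; 1) }


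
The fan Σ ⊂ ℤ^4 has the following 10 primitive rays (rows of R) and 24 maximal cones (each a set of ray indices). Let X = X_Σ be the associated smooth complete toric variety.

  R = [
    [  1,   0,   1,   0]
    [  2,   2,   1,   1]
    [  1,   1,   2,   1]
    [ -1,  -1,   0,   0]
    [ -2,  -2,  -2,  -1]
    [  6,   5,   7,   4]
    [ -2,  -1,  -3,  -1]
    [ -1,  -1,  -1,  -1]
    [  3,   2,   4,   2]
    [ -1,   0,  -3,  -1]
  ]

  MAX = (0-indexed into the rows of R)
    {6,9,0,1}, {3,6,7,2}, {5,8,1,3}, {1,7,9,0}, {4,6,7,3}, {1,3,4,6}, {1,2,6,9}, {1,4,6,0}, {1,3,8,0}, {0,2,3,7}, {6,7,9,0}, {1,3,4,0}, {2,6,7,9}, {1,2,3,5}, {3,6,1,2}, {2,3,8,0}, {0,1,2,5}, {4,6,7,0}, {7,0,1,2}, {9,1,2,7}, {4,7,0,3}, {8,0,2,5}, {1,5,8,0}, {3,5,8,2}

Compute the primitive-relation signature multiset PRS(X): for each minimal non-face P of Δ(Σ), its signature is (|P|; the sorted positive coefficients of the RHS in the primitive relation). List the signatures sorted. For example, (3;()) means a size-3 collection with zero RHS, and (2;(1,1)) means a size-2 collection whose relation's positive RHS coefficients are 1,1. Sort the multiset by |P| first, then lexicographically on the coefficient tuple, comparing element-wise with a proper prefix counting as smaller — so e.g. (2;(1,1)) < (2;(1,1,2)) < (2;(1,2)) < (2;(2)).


|primitive collections| = 20. Relations:

  P = {2,4}:  v_{2} + v_{4} = v_{3} — sig = (2;(1))
  P = {3,9}:  v_{3} + v_{9} = v_{6} — sig = (2;(1))
  P = {8,9}:  v_{8} + v_{9} = v_{1} — sig = (2;(1))
  P = {6,8}:  v_{6} + v_{8} = v_{1} + v_{3} — sig = (2;(1,1))
  P = {7,8}:  v_{7} + v_{8} = v_{0} + v_{2} — sig = (2;(1,1))
  P = {4,5}:  v_{4} + v_{5} = v_{1} + v_{3} + v_{8} — sig = (2;(1,1,1))
  P = {4,8}:  v_{4} + v_{8} = v_{0} + v_{1} + 2·v_{3} — sig = (2;(1,1,2))
  P = {5,6}:  v_{5} + v_{6} = 2·v_{1} + v_{2} + v_{3} — sig = (2;(1,1,2))
  P = {5,7}:  v_{5} + v_{7} = v_{0} + v_{1} + 2·v_{2} — sig = (2;(1,1,2))
  P = {4,9}:  v_{4} + v_{9} = v_{0} + 2·v_{6} — sig = (2;(1,2))
  P = {5,9}:  v_{5} + v_{9} = 2·v_{1} + v_{2} — sig = (2;(1,2))
  P = {0,2,6}:  v_{0} + v_{2} + v_{6} = 0 — sig = (3;())
  P = {1,3,7}:  v_{1} + v_{3} + v_{7} = 0 — sig = (3;())
  P = {0,3,6}:  v_{0} + v_{3} + v_{6} = v_{4} — sig = (3;(1))
  P = {1,2,8}:  v_{1} + v_{2} + v_{8} = v_{5} — sig = (3;(1))
  P = {1,6,7}:  v_{1} + v_{6} + v_{7} = v_{9} — sig = (3;(1))
  P = {0,2,9}:  v_{0} + v_{2} + v_{9} = v_{1} + v_{7} — sig = (3;(1,1))
  P = {1,4,7}:  v_{1} + v_{4} + v_{7} = v_{0} + v_{6} — sig = (3;(1,1))
  P = {0,3,5}:  v_{0} + v_{3} + v_{5} = 2·v_{8} — sig = (3;(2))
  P = {0,1,2,3}:  v_{0} + v_{1} + v_{2} + v_{3} = v_{8} — sig = (4;(1))

Sorted signature multiset PRS(X):
[(2;(1)), (2;(1)), (2;(1)), (2;(1,1)), (2;(1,1)), (2;(1,1,1)), (2;(1,1,2)), (2;(1,1,2)), (2;(1,1,2)), (2;(1,2)), (2;(1,2)), (3;()), (3;()), (3;(1)), (3;(1)), (3;(1)), (3;(1,1)), (3;(1,1)), (3;(2)), (4;(1))]


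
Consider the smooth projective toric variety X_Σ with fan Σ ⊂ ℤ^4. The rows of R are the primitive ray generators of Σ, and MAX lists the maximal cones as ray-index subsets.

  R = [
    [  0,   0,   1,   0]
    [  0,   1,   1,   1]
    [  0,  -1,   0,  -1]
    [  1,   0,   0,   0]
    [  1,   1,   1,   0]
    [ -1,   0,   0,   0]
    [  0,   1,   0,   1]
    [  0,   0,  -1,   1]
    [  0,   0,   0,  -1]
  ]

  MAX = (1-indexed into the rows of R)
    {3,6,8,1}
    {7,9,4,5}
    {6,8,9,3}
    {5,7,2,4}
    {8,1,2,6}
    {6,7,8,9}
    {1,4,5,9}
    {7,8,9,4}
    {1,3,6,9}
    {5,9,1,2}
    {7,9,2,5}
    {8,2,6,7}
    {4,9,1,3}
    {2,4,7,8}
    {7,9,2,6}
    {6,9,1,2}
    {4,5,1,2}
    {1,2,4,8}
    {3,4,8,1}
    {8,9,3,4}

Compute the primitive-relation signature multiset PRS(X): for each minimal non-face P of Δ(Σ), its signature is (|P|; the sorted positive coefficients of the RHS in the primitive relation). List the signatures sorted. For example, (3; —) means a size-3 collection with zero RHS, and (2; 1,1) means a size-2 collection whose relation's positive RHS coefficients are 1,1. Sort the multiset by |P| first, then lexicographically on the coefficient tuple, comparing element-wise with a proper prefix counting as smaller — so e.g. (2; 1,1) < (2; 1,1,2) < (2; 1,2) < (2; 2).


Primitive collections (10):

  • {3,7}:  v_{3} + v_{7} = 0 ; sig = (2; —)
  • {4,6}:  v_{4} + v_{6} = 0 ; sig = (2; —)
  • {1,7}:  v_{1} + v_{7} = v_{2} ; sig = (2; 1)
  • {2,3}:  v_{2} + v_{3} = v_{1} ; sig = (2; 1)
  • {5,6}:  v_{5} + v_{6} = v_{2} + v_{9} ; sig = (2; 1,1)
  • {5,8}:  v_{5} + v_{8} = v_{4} + v_{7} ; sig = (2; 1,1)
  • {3,5}:  v_{3} + v_{5} = v_{1} + v_{4} + v_{9} ; sig = (2; 1,1,1)
  • {1,8,9}:  v_{1} + v_{8} + v_{9} = 0 ; sig = (3; —)
  • {2,4,9}:  v_{2} + v_{4} + v_{9} = v_{5} ; sig = (3; 1)
  • {2,8,9}:  v_{2} + v_{8} + v_{9} = v_{7} ; sig = (3; 1)

so the primitive-relation signature multiset is
    (2; —)
    (2; —)
    (2; 1)
    (2; 1)
    (2; 1,1)
    (2; 1,1)
    (2; 1,1,1)
    (3; —)
    (3; 1)
    (3; 1)


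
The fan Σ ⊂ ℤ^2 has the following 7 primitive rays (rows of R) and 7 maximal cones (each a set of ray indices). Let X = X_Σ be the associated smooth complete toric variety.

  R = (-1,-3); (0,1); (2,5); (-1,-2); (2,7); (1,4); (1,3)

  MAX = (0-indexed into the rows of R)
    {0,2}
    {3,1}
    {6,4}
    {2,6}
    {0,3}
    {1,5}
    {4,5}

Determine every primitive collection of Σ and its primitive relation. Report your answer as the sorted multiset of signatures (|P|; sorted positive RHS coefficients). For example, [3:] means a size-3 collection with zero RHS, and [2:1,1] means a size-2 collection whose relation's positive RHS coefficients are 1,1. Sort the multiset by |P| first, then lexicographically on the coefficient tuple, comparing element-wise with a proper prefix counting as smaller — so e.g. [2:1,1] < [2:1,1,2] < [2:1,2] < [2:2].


Δ(Σ) — 7 vertices, 14 min non-faces:

  P={0,6}:  v_{0} + v_{6} = 0  so sig = [2:]
  P={0,1}:  v_{0} + v_{1} = v_{3}  so sig = [2:1]
  P={0,4}:  v_{0} + v_{4} = v_{5}  so sig = [2:1]
  P={0,5}:  v_{0} + v_{5} = v_{1}  so sig = [2:1]
  P={1,6}:  v_{1} + v_{6} = v_{5}  so sig = [2:1]
  P={2,3}:  v_{2} + v_{3} = v_{6}  so sig = [2:1]
  P={3,6}:  v_{3} + v_{6} = v_{1}  so sig = [2:1]
  P={5,6}:  v_{5} + v_{6} = v_{4}  so sig = [2:1]
  P={3,4}:  v_{3} + v_{4} = v_{1} + v_{5}  so sig = [2:1,1]
  P={1,2}:  v_{1} + v_{2} = 2·v_{6}  so sig = [2:2]
  P={1,4}:  v_{1} + v_{4} = 2·v_{5}  so sig = [2:2]
  P={3,5}:  v_{3} + v_{5} = 2·v_{1}  so sig = [2:2]
  P={2,5}:  v_{2} + v_{5} = 3·v_{6}  so sig = [2:3]
  P={2,4}:  v_{2} + v_{4} = 4·v_{6}  so sig = [2:4]

Hence PRS(X_Σ) =
{ [2:],  [2:1] ×7,  [2:1,1],  [2:2] ×3,  [2:3],  [2:4] }


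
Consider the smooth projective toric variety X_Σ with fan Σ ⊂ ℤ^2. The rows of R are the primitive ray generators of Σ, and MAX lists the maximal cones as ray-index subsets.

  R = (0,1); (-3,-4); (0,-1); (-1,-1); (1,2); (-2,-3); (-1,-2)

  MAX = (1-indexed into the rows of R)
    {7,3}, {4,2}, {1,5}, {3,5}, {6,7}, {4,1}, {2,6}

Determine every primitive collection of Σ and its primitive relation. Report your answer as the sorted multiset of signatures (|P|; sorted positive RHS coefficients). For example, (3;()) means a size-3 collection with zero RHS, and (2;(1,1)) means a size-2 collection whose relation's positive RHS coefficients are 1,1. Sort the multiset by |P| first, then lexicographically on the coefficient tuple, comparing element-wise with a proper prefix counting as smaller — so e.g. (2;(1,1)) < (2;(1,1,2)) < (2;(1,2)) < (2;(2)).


Minimal non-faces — 14 found among 7 rays, 7 max cones:

  • {1,3}:  v_{1} + v_{3} = 0  →  sig = (2;())
  • {5,7}:  v_{5} + v_{7} = 0  →  sig = (2;())
  • {1,7}:  v_{1} + v_{7} = v_{4}  →  sig = (2;(1))
  • {3,4}:  v_{3} + v_{4} = v_{7}  →  sig = (2;(1))
  • {4,5}:  v_{4} + v_{5} = v_{1}  →  sig = (2;(1))
  • {4,6}:  v_{4} + v_{6} = v_{2}  →  sig = (2;(1))
  • {4,7}:  v_{4} + v_{7} = v_{6}  →  sig = (2;(1))
  • {5,6}:  v_{5} + v_{6} = v_{4}  →  sig = (2;(1))
  • {2,3}:  v_{2} + v_{3} = v_{6} + v_{7}  →  sig = (2;(1,1))
  • {1,6}:  v_{1} + v_{6} = 2·v_{4}  →  sig = (2;(2))
  • {2,5}:  v_{2} + v_{5} = 2·v_{4}  →  sig = (2;(2))
  • {2,7}:  v_{2} + v_{7} = 2·v_{6}  →  sig = (2;(2))
  • {3,6}:  v_{3} + v_{6} = 2·v_{7}  →  sig = (2;(2))
  • {1,2}:  v_{1} + v_{2} = 3·v_{4}  →  sig = (2;(3))

so the primitive-relation signature multiset is
{ (2;()) ×2,  (2;(1)) ×6,  (2;(1,1)),  (2;(2)) ×4,  (2;(3)) }


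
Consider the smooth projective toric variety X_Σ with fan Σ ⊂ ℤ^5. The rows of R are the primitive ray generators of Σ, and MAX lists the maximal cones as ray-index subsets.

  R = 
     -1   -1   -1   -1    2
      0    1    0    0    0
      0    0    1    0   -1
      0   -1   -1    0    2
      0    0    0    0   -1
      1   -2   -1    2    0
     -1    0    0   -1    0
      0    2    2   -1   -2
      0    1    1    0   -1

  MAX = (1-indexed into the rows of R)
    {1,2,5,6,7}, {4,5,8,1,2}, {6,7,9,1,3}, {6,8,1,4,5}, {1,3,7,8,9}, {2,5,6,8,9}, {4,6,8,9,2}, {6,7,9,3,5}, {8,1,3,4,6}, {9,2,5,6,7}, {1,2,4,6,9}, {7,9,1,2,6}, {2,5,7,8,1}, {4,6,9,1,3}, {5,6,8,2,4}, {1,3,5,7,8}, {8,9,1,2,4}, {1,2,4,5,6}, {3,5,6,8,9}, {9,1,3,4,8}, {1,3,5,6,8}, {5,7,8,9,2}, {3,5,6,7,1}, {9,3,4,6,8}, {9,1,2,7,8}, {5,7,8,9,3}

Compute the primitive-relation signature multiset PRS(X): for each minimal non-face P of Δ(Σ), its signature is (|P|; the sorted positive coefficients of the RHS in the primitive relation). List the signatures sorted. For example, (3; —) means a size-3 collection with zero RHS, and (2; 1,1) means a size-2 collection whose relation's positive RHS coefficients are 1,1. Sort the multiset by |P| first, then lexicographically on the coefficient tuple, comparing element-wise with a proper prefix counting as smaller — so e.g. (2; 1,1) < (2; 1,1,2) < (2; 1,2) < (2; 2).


|primitive collections| = 8. Relations:

  P={2,3}:  v_{2} + v_{3} = v_{9} ; sig = (2; 1)
  P={4,7}:  v_{4} + v_{7} = v_{1} ; sig = (2; 1)
  P={4,5,9}:  v_{4} + v_{5} + v_{9} = 0 ; sig = (3; —)
  P={1,5,9}:  v_{1} + v_{5} + v_{9} = v_{7} ; sig = (3; 1)
  P={6,7,8}:  v_{6} + v_{7} + v_{8} = v_{3} + v_{5} ; sig = (3; 1,1)
  P={3,4,5}:  v_{3} + v_{4} + v_{5} = v_{1} + v_{6} + v_{8} ; sig = (3; 1,1,1)
  P={1,2,6,8}:  v_{1} + v_{2} + v_{6} + v_{8} = 0 ; sig = (4; —)
  P={1,6,8,9}:  v_{1} + v_{6} + v_{8} + v_{9} = v_{3} ; sig = (4; 1)

Hence PRS(X_Σ) =
[(2; 1), (2; 1), (3; —), (3; 1), (3; 1,1), (3; 1,1,1), (4; —), (4; 1)]


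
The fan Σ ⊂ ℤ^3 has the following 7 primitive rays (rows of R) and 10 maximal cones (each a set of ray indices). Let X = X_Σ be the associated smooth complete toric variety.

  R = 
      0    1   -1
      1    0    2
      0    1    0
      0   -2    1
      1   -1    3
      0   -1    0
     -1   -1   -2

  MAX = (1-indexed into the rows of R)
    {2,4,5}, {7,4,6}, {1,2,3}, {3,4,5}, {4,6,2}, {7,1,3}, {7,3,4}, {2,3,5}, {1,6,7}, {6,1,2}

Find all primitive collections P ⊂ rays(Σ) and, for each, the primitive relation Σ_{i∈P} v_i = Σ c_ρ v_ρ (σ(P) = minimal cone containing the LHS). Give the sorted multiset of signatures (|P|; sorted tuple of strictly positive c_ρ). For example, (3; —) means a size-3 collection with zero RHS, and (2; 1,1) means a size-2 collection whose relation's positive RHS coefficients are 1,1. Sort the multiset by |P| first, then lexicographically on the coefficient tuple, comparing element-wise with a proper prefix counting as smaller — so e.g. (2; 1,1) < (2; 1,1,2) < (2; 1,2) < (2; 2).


7 minimal non-faces of Δ(Σ) (on 7 rays):

  • {3,6}:  v_{3} + v_{6} = 0  ⟹  sig = (2; —)
  • {1,4}:  v_{1} + v_{4} = v_{6}  ⟹  sig = (2; 1)
  • {1,5}:  v_{1} + v_{5} = v_{2}  ⟹  sig = (2; 1)
  • {2,7}:  v_{2} + v_{7} = v_{6}  ⟹  sig = (2; 1)
  • {5,7}:  v_{5} + v_{7} = v_{4}  ⟹  sig = (2; 1)
  • {5,6}:  v_{5} + v_{6} = v_{2} + v_{4}  ⟹  sig = (2; 1,1)
  • {2,3,4}:  v_{2} + v_{3} + v_{4} = v_{5}  ⟹  sig = (3; 1)

Sorted signature multiset PRS(X):
    |P|=2: 6 collections, coeffs (), (1), (1), (1), (1), (1,1)
    |P|=3: 1 collection, coeffs (1)


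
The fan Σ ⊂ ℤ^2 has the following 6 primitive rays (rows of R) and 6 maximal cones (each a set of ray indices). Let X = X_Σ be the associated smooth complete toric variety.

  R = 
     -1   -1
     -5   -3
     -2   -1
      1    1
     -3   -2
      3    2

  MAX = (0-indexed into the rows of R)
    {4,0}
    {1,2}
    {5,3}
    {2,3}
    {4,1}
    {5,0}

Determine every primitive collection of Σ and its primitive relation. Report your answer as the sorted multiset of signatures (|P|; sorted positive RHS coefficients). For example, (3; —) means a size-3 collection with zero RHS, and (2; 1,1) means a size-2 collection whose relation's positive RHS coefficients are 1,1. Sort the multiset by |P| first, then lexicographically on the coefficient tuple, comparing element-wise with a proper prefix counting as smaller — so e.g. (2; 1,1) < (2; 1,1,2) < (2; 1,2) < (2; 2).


Δ(Σ) — 6 vertices, 9 min non-faces:

  {0,3}:  v_{0} + v_{3} = 0 — sig = (2; —)
  {4,5}:  v_{4} + v_{5} = 0 — sig = (2; —)
  {0,2}:  v_{0} + v_{2} = v_{4} — sig = (2; 1)
  {1,5}:  v_{1} + v_{5} = v_{2} — sig = (2; 1)
  {2,4}:  v_{2} + v_{4} = v_{1} — sig = (2; 1)
  {2,5}:  v_{2} + v_{5} = v_{3} — sig = (2; 1)
  {3,4}:  v_{3} + v_{4} = v_{2} — sig = (2; 1)
  {0,1}:  v_{0} + v_{1} = 2·v_{4} — sig = (2; 2)
  {1,3}:  v_{1} + v_{3} = 2·v_{2} — sig = (2; 2)

so the primitive-relation signature multiset is
    |P|=2: 9 collections, coeffs (), (), (1), (1), (1), (1), (1), (2), (2)


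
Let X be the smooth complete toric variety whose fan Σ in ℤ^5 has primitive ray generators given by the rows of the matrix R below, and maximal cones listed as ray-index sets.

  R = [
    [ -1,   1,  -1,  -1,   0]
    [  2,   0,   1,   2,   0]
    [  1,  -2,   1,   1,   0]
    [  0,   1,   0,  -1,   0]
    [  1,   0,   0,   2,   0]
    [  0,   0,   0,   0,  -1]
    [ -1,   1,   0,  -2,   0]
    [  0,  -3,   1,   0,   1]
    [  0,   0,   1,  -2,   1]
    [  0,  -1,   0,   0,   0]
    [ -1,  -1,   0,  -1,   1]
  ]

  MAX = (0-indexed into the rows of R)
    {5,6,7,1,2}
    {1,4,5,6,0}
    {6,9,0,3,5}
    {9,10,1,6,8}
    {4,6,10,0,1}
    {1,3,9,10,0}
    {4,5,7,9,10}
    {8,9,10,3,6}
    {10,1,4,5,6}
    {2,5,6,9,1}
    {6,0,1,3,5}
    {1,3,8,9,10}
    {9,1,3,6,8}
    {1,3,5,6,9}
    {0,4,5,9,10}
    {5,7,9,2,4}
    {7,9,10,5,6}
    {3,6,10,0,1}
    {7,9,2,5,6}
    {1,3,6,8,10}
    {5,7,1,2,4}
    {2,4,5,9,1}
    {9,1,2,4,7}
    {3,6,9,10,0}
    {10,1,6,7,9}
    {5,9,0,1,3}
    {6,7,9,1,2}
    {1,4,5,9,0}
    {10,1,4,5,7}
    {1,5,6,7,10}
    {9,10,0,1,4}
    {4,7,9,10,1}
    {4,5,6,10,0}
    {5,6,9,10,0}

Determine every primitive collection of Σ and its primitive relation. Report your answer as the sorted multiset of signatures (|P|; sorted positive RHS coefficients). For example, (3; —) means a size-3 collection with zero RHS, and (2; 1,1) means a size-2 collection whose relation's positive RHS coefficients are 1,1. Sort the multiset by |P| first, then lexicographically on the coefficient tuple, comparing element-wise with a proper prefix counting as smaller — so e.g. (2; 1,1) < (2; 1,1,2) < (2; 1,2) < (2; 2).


Primitive collections (20):

  • {0,2}:  v_{0} + v_{2} = v_{9}  →  sig = (2; 1)
  • {2,10}:  v_{2} + v_{10} = v_{7}  →  sig = (2; 1)
  • {0,7}:  v_{0} + v_{7} = v_{9} + v_{10}  →  sig = (2; 1,1)
  • {3,4}:  v_{3} + v_{4} = v_{0} + v_{1}  →  sig = (2; 1,1)
  • {4,8}:  v_{4} + v_{8} = v_{1} + v_{3} + v_{10}  →  sig = (2; 1,1,1)
  • {3,7}:  v_{3} + v_{7} = v_{1} + v_{6} + 2·v_{9} + v_{10}  →  sig = (2; 1,1,1,2)
  • {2,3}:  v_{2} + v_{3} = v_{1} + v_{6} + 2·v_{9}  →  sig = (2; 1,1,2)
  • {0,8}:  v_{0} + v_{8} = 2·v_{3} + v_{10}  →  sig = (2; 1,2)
  • {5,8}:  v_{5} + v_{8} = v_{1} + 2·v_{6} + 2·v_{9}  →  sig = (2; 1,2,2)
  • {2,8}:  v_{2} + v_{8} = 2·v_{1} + 2·v_{6} + 3·v_{9} + v_{10}  →  sig = (2; 1,2,2,3)
  • {7,8}:  v_{7} + v_{8} = 2·v_{1} + 2·v_{6} + 3·v_{9} + 2·v_{10}  →  sig = (2; 2,2,2,3)
  • {4,6,9}:  v_{4} + v_{6} + v_{9} = 0  →  sig = (3; —)
  • {3,5,10}:  v_{3} + v_{5} + v_{10} = v_{6} + v_{9}  →  sig = (3; 1,1)
  • {2,4,6}:  v_{2} + v_{4} + v_{6} = v_{1} + v_{5} + v_{10}  →  sig = (3; 1,1,1)
  • {4,6,7}:  v_{4} + v_{6} + v_{7} = v_{1} + v_{5} + 2·v_{10}  →  sig = (3; 1,1,2)
  • {0,1,5,10}:  v_{0} + v_{1} + v_{5} + v_{10} = 0  →  sig = (4; —)
  • {0,1,6,9}:  v_{0} + v_{1} + v_{6} + v_{9} = v_{3}  →  sig = (4; 1)
  • {1,5,9,10}:  v_{1} + v_{5} + v_{9} + v_{10} = v_{2}  →  sig = (4; 1)
  • {1,5,7,9}:  v_{1} + v_{5} + v_{7} + v_{9} = 2·v_{2}  →  sig = (4; 2)
  • {1,3,6,9,10}:  v_{1} + v_{3} + v_{6} + v_{9} + v_{10} = v_{8}  →  sig = (5; 1)

so the primitive-relation signature multiset is
    |P|=2: 11 collections, coeffs (1), (1), (1,1), (1,1), (1,1,1), (1,1,1,2), (1,1,2), (1,2), (1,2,2), (1,2,2,3), (2,2,2,3)
    |P|=3: 4 collections, coeffs (), (1,1), (1,1,1), (1,1,2)
    |P|=4: 4 collections, coeffs (), (1), (1), (2)
    |P|=5: 1 collection, coeffs (1)


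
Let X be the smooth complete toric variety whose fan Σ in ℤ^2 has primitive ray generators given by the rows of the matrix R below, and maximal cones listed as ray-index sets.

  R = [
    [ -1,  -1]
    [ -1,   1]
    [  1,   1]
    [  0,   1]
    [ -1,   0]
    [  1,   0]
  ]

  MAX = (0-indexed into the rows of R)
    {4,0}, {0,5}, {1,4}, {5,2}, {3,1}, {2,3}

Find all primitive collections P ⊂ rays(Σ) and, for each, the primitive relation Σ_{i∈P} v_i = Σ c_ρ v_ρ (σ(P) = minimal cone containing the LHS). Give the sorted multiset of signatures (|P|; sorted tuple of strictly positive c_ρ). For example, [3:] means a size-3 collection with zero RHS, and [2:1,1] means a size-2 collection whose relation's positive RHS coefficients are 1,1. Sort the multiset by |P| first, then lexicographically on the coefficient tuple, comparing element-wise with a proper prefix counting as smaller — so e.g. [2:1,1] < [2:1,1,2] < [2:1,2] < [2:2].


9 collections generate NE(X_Σ); each relation:

  • {0,2}:  v_{0} + v_{2} = 0  so sig = [2:]
  • {4,5}:  v_{4} + v_{5} = 0  so sig = [2:]
  • {0,3}:  v_{0} + v_{3} = v_{4}  so sig = [2:1]
  • {1,5}:  v_{1} + v_{5} = v_{3}  so sig = [2:1]
  • {2,4}:  v_{2} + v_{4} = v_{3}  so sig = [2:1]
  • {3,4}:  v_{3} + v_{4} = v_{1}  so sig = [2:1]
  • {3,5}:  v_{3} + v_{5} = v_{2}  so sig = [2:1]
  • {0,1}:  v_{0} + v_{1} = 2·v_{4}  so sig = [2:2]
  • {1,2}:  v_{1} + v_{2} = 2·v_{3}  so sig = [2:2]

Hence PRS(X_Σ) =
[[2:], [2:], [2:1], [2:1], [2:1], [2:1], [2:1], [2:2], [2:2]]


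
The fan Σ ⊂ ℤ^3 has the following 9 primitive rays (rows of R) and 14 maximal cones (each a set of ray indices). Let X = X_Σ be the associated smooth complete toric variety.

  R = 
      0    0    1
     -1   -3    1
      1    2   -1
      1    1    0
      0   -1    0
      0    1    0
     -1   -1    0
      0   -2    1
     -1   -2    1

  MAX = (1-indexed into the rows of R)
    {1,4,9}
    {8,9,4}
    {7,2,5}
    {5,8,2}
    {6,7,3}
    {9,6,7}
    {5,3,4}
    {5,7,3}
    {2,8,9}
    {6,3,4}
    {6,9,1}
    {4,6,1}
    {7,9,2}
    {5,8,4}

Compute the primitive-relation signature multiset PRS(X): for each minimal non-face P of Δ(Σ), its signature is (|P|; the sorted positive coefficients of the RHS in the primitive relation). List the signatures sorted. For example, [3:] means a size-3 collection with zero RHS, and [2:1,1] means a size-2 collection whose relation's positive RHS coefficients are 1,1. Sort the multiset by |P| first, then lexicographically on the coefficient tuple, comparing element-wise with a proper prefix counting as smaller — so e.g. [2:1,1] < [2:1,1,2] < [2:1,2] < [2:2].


16 collections generate NE(X_Σ); each relation:

  P={3,9}:  v_{3} + v_{9} = 0  so sig = [2:]
  P={4,7}:  v_{4} + v_{7} = 0  so sig = [2:]
  P={5,6}:  v_{5} + v_{6} = 0  so sig = [2:]
  P={2,3}:  v_{2} + v_{3} = v_{5}  so sig = [2:1]
  P={2,4}:  v_{2} + v_{4} = v_{8}  so sig = [2:1]
  P={2,6}:  v_{2} + v_{6} = v_{9}  so sig = [2:1]
  P={5,9}:  v_{5} + v_{9} = v_{2}  so sig = [2:1]
  P={7,8}:  v_{7} + v_{8} = v_{2}  so sig = [2:1]
  P={1,3}:  v_{1} + v_{3} = v_{4} + v_{6}  so sig = [2:1,1]
  P={1,5}:  v_{1} + v_{5} = v_{4} + v_{9}  so sig = [2:1,1]
  P={1,7}:  v_{1} + v_{7} = v_{6} + v_{9}  so sig = [2:1,1]
  P={3,8}:  v_{3} + v_{8} = v_{4} + v_{5}  so sig = [2:1,1]
  P={6,8}:  v_{6} + v_{8} = v_{4} + v_{9}  so sig = [2:1,1]
  P={1,2}:  v_{1} + v_{2} = v_{4} + 2·v_{9}  so sig = [2:1,2]
  P={1,8}:  v_{1} + v_{8} = 2·v_{4} + 2·v_{9}  so sig = [2:2,2]
  P={4,6,9}:  v_{4} + v_{6} + v_{9} = v_{1}  so sig = [3:1]

Hence PRS(X_Σ) =
{ [2:] ×3,  [2:1] ×5,  [2:1,1] ×5,  [2:1,2],  [2:2,2],  [3:1] }


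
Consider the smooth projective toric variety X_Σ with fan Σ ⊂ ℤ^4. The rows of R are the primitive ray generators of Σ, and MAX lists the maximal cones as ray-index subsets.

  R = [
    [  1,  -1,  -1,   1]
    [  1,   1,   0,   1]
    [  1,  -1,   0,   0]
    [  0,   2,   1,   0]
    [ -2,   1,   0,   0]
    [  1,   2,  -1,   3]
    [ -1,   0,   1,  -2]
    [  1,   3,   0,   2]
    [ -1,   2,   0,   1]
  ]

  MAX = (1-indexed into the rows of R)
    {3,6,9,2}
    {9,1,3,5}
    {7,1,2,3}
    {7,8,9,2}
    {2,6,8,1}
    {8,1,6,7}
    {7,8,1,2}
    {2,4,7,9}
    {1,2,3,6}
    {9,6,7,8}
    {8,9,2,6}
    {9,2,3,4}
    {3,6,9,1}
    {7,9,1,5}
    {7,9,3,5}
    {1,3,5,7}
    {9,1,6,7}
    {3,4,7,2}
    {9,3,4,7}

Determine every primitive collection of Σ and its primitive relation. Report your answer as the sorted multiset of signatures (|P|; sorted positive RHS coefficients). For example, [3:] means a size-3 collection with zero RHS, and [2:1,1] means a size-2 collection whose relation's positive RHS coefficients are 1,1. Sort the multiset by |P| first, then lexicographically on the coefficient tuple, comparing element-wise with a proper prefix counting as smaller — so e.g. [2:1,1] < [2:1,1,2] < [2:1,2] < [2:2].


|primitive collections| = 14. Relations:

  • {1,4}:  v_{1} + v_{4} = v_{2} — sig = [2:1]
  • {2,5}:  v_{2} + v_{5} = v_{9} — sig = [2:1]
  • {5,8}:  v_{5} + v_{8} = v_{6} + v_{7} + v_{9} — sig = [2:1,1,1]
  • {4,5}:  v_{4} + v_{5} = v_{3} + v_{7} + 2·v_{9} — sig = [2:1,1,2]
  • {4,8}:  v_{4} + v_{8} = 3·v_{2} + v_{7} + v_{9} — sig = [2:1,1,3]
  • {4,6}:  v_{4} + v_{6} = 2·v_{2} + v_{9} — sig = [2:1,2]
  • {5,6}:  v_{5} + v_{6} = v_{1} + 2·v_{9} — sig = [2:1,2]
  • {3,8}:  v_{3} + v_{8} = 2·v_{2} — sig = [2:2]
  • {1,2,9}:  v_{1} + v_{2} + v_{9} = v_{6} — sig = [3:1]
  • {2,6,7}:  v_{2} + v_{6} + v_{7} = v_{8} — sig = [3:1]
  • {3,6,7}:  v_{3} + v_{6} + v_{7} = v_{2} — sig = [3:1]
  • {1,8,9}:  v_{1} + v_{8} + v_{9} = 2·v_{6} + v_{7} — sig = [3:1,2]
  • {1,3,7,9}:  v_{1} + v_{3} + v_{7} + v_{9} = 0 — sig = [4:]
  • {2,3,7,9}:  v_{2} + v_{3} + v_{7} + v_{9} = v_{4} — sig = [4:1]

Hence PRS(X_Σ) =
{ [2:1] ×2,  [2:1,1,1],  [2:1,1,2],  [2:1,1,3],  [2:1,2] ×2,  [2:2],  [3:1] ×3,  [3:1,2],  [4:],  [4:1] }


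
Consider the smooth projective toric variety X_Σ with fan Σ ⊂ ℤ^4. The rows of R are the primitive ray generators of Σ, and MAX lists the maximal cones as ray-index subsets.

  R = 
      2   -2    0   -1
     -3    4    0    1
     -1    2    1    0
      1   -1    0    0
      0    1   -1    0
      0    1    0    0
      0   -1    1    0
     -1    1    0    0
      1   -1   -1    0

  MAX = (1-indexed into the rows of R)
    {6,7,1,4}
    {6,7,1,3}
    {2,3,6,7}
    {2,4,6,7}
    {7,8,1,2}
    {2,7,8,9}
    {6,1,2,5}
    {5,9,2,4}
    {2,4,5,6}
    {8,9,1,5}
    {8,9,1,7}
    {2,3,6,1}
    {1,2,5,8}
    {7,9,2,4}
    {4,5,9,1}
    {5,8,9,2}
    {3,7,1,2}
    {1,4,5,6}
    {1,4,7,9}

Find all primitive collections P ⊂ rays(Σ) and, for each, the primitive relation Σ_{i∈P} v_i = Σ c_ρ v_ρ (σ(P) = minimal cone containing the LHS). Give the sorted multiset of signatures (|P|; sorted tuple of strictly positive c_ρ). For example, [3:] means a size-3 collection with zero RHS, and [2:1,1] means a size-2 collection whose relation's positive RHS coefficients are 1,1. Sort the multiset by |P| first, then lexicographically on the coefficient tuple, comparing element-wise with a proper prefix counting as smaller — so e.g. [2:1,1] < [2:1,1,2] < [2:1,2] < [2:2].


Δ(Σ) — 9 vertices, 11 min non-faces:

  P={4,8}:  v_{4} + v_{8} = 0 ; sig = [2:]
  P={5,7}:  v_{5} + v_{7} = 0 ; sig = [2:]
  P={3,9}:  v_{3} + v_{9} = v_{6} ; sig = [2:1]
  P={6,8}:  v_{6} + v_{8} = v_{1} + v_{2} ; sig = [2:1,1]
  P={6,9}:  v_{6} + v_{9} = v_{4} + v_{5} ; sig = [2:1,1]
  P={3,5}:  v_{3} + v_{5} = v_{1} + v_{2} + v_{6} ; sig = [2:1,1,1]
  P={3,4}:  v_{3} + v_{4} = 2·v_{6} + v_{7} ; sig = [2:1,2]
  P={3,8}:  v_{3} + v_{8} = 2·v_{1} + 2·v_{2} + v_{7} ; sig = [2:1,2,2]
  P={1,2,4}:  v_{1} + v_{2} + v_{4} = v_{6} ; sig = [3:1]
  P={1,2,9}:  v_{1} + v_{2} + v_{9} = v_{5} ; sig = [3:1]
  P={1,2,6,7}:  v_{1} + v_{2} + v_{6} + v_{7} = v_{3} ; sig = [4:1]

Hence PRS(X_Σ) =
[[2:], [2:], [2:1], [2:1,1], [2:1,1], [2:1,1,1], [2:1,2], [2:1,2,2], [3:1], [3:1], [4:1]]


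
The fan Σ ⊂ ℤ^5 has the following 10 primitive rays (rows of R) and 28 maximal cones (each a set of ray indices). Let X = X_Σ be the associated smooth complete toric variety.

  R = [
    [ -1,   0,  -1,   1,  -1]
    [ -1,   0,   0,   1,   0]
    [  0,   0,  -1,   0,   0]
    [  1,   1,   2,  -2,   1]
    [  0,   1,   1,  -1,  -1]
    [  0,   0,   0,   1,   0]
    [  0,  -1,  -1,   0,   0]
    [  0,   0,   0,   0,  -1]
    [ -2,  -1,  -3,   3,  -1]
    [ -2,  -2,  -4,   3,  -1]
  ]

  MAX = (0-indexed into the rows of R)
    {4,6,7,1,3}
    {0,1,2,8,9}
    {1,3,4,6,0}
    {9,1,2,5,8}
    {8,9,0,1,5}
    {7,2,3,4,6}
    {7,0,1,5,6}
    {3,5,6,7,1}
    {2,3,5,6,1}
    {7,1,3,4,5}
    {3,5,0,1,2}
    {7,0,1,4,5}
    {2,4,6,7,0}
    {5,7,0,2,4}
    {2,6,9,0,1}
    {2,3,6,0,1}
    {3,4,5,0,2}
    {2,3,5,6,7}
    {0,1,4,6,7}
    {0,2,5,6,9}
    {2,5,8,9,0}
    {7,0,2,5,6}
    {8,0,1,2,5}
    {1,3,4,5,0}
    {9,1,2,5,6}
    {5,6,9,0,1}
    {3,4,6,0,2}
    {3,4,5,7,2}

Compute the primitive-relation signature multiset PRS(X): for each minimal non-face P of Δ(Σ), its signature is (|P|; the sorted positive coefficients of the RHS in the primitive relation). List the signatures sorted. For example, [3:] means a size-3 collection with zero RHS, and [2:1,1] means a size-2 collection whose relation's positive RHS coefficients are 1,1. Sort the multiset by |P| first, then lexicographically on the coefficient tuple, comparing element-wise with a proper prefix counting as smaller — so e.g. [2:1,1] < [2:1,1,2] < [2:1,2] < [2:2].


Σ has 14 primitive collections:

  P = {6,8}:  v_{6} + v_{8} = v_{9}  →  sig = [2:1]
  P = {3,8}:  v_{3} + v_{8} = v_{1} + v_{2}  →  sig = [2:1,1]
  P = {3,9}:  v_{3} + v_{9} = v_{1} + v_{2} + v_{6}  →  sig = [2:1,1,1]
  P = {7,8}:  v_{7} + v_{8} = 2·v_{0} + v_{5} + v_{6}  →  sig = [2:1,1,2]
  P = {4,9}:  v_{4} + v_{9} = 2·v_{0} + v_{6}  →  sig = [2:1,2]
  P = {7,9}:  v_{7} + v_{9} = 2·v_{0} + v_{5} + 2·v_{6}  →  sig = [2:1,2,2]
  P = {4,8}:  v_{4} + v_{8} = 2·v_{0}  →  sig = [2:2]
  P = {0,3,7}:  v_{0} + v_{3} + v_{7} = v_{4}  →  sig = [3:1]
  P = {1,2,7}:  v_{1} + v_{2} + v_{7} = v_{0}  →  sig = [3:1]
  P = {4,5,6}:  v_{4} + v_{5} + v_{6} = v_{7}  →  sig = [3:1]
  P = {1,2,4}:  v_{1} + v_{2} + v_{4} = 2·v_{0} + v_{3}  →  sig = [3:1,2]
  P = {0,3,5,6}:  v_{0} + v_{3} + v_{5} + v_{6} = 0  →  sig = [4:]
  P = {0,1,2,5,6}:  v_{0} + v_{1} + v_{2} + v_{5} + v_{6} = v_{8}  →  sig = [5:1]
  P = {0,1,2,5,9}:  v_{0} + v_{1} + v_{2} + v_{5} + v_{9} = 2·v_{8}  →  sig = [5:2]

Sorted signature multiset PRS(X):
{ [2:1],  [2:1,1],  [2:1,1,1],  [2:1,1,2],  [2:1,2],  [2:1,2,2],  [2:2],  [3:1] ×3,  [3:1,2],  [4:],  [5:1],  [5:2] }


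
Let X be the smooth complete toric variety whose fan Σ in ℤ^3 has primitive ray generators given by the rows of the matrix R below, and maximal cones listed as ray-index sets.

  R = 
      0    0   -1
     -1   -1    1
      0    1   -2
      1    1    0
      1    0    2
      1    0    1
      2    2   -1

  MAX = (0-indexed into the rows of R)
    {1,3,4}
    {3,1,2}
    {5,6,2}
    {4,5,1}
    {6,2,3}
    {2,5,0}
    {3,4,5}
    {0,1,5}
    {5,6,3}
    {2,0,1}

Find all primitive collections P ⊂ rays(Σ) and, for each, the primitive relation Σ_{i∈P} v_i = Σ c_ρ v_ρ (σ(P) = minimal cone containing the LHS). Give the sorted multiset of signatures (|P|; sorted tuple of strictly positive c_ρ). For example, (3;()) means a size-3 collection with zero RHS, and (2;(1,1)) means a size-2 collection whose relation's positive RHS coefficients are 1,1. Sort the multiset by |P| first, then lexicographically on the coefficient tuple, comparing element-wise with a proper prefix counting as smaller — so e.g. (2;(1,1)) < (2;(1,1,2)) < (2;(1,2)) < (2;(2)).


9 collections generate NE(X_Σ); each relation:

  P = {0,4}:  v_{0} + v_{4} = v_{5}  →  sig = (2;(1))
  P = {1,6}:  v_{1} + v_{6} = v_{3}  →  sig = (2;(1))
  P = {2,4}:  v_{2} + v_{4} = v_{3}  →  sig = (2;(1))
  P = {0,3}:  v_{0} + v_{3} = v_{2} + v_{5}  →  sig = (2;(1,1))
  P = {4,6}:  v_{4} + v_{6} = 2·v_{3} + v_{5}  →  sig = (2;(1,2))
  P = {0,6}:  v_{0} + v_{6} = 2·v_{2} + 2·v_{5}  →  sig = (2;(2,2))
  P = {1,2,5}:  v_{1} + v_{2} + v_{5} = 0  →  sig = (3;())
  P = {1,3,5}:  v_{1} + v_{3} + v_{5} = v_{4}  →  sig = (3;(1))
  P = {2,3,5}:  v_{2} + v_{3} + v_{5} = v_{6}  →  sig = (3;(1))

Sorted signature multiset PRS(X):
    |P|=2: 6 collections, coeffs (1), (1), (1), (1,1), (1,2), (2,2)
    |P|=3: 3 collections, coeffs (), (1), (1)


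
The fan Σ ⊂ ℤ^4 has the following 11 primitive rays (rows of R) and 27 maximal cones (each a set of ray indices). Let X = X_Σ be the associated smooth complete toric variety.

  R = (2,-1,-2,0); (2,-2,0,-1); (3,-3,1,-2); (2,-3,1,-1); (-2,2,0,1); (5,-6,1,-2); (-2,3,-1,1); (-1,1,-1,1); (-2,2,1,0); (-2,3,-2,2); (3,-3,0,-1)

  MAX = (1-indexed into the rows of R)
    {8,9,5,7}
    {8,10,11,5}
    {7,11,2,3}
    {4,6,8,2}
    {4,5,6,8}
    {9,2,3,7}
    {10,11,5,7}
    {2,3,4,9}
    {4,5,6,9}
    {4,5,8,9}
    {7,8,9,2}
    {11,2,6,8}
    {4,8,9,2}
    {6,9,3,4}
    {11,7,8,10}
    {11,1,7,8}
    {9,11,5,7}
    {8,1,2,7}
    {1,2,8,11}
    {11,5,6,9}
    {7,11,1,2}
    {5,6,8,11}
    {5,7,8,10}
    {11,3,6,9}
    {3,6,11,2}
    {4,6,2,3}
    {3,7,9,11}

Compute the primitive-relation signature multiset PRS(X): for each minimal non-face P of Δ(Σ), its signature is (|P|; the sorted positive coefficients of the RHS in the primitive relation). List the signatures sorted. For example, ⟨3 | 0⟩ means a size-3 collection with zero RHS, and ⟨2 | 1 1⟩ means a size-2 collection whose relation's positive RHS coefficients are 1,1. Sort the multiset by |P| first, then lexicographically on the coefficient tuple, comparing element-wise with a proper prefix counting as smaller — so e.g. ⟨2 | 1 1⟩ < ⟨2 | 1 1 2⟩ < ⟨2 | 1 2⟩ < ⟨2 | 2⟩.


|primitive collections| = 23. Relations:

  P={2,5}:  v_{2} + v_{5} = 0  ⇒ sig = ⟨2 | 0⟩
  P={4,7}:  v_{4} + v_{7} = 0  ⇒ sig = ⟨2 | 0⟩
  P={3,8}:  v_{3} + v_{8} = v_{2}  ⇒ sig = ⟨2 | 1⟩
  P={4,11}:  v_{4} + v_{11} = v_{6}  ⇒ sig = ⟨2 | 1⟩
  P={6,7}:  v_{6} + v_{7} = v_{11}  ⇒ sig = ⟨2 | 1⟩
  P={1,9}:  v_{1} + v_{9} = v_{2} + v_{7}  ⇒ sig = ⟨2 | 1 1⟩
  P={3,5}:  v_{3} + v_{5} = v_{9} + v_{11}  ⇒ sig = ⟨2 | 1 1⟩
  P={3,10}:  v_{3} + v_{10} = v_{7} + v_{11}  ⇒ sig = ⟨2 | 1 1⟩
  P={9,10}:  v_{9} + v_{10} = v_{5} + v_{7}  ⇒ sig = ⟨2 | 1 1⟩
  P={1,4}:  v_{1} + v_{4} = v_{2} + v_{8} + v_{11}  ⇒ sig = ⟨2 | 1 1 1⟩
  P={1,5}:  v_{1} + v_{5} = v_{7} + v_{8} + v_{11}  ⇒ sig = ⟨2 | 1 1 1⟩
  P={2,10}:  v_{2} + v_{10} = v_{7} + v_{8} + v_{11}  ⇒ sig = ⟨2 | 1 1 1⟩
  P={4,10}:  v_{4} + v_{10} = v_{5} + v_{8} + v_{11}  ⇒ sig = ⟨2 | 1 1 1⟩
  P={1,3}:  v_{1} + v_{3} = 2·v_{2} + v_{7} + v_{11}  ⇒ sig = ⟨2 | 1 1 2⟩
  P={1,6}:  v_{1} + v_{6} = v_{2} + v_{8} + 2·v_{11}  ⇒ sig = ⟨2 | 1 1 2⟩
  P={6,10}:  v_{6} + v_{10} = v_{5} + v_{8} + 2·v_{11}  ⇒ sig = ⟨2 | 1 1 2⟩
  P={1,10}:  v_{1} + v_{10} = 2·v_{7} + 2·v_{8} + 2·v_{11}  ⇒ sig = ⟨2 | 2 2 2⟩
  P={8,9,11}:  v_{8} + v_{9} + v_{11} = 0  ⇒ sig = ⟨3 | 0⟩
  P={2,9,11}:  v_{2} + v_{9} + v_{11} = v_{3}  ⇒ sig = ⟨3 | 1⟩
  P={6,8,9}:  v_{6} + v_{8} + v_{9} = v_{4}  ⇒ sig = ⟨3 | 1⟩
  P={2,6,9}:  v_{2} + v_{6} + v_{9} = v_{3} + v_{4}  ⇒ sig = ⟨3 | 1 1⟩
  P={2,7,8,11}:  v_{2} + v_{7} + v_{8} + v_{11} = v_{1}  ⇒ sig = ⟨4 | 1⟩
  P={5,7,8,11}:  v_{5} + v_{7} + v_{8} + v_{11} = v_{10}  ⇒ sig = ⟨4 | 1⟩

so the primitive-relation signature multiset is
    |P|=2: 17 collections, coeffs (), (), (1), (1), (1), (1,1), (1,1), (1,1), (1,1), (1,1,1), (1,1,1), (1,1,1), (1,1,1), (1,1,2), (1,1,2), (1,1,2), (2,2,2)
    |P|=3: 4 collections, coeffs (), (1), (1), (1,1)
    |P|=4: 2 collections, coeffs (1), (1)
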